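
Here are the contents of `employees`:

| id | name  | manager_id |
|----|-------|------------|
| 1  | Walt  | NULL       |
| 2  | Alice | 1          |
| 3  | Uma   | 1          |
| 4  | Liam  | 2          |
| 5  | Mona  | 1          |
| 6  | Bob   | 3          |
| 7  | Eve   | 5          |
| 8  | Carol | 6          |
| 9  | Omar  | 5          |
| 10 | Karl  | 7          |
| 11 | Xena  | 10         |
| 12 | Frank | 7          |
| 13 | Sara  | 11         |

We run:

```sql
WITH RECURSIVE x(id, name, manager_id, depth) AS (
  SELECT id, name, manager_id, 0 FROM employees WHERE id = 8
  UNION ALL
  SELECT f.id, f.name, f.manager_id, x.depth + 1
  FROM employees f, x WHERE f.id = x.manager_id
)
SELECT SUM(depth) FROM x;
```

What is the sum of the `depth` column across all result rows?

6

Base: id=8 (Carol), manager_id=6, depth 0.
Iteration 1: join on id=6 -> Bob (id 6, manager_id=3, depth 1).
Iteration 2: join on id=3 -> Uma (id 3, manager_id=1, depth 2).
Iteration 3: join on id=1 -> Walt (id 1, manager_id=NULL, depth 3).
Iteration 4: manager_id is NULL; no match; recursion stops.
SUM(depth) = 0 + 1 + 2 + 3 = 6.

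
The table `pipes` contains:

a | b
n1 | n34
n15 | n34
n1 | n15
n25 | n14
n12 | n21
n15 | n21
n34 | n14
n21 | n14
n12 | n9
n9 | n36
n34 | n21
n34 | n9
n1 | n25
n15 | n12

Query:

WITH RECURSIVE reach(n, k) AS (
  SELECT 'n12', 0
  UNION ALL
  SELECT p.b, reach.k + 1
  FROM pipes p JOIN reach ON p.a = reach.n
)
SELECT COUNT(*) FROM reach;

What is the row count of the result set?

5

Base: (n12, k=0).
Iteration 1: edges from {n12} -> (n21, k=1), (n9, k=1).
Iteration 2: edges from {n21,n9} -> (n14, k=2), (n36, k=2).
Iteration 3: no outgoing edges from {n14,n36}; recursion stops.
Total rows emitted: 5.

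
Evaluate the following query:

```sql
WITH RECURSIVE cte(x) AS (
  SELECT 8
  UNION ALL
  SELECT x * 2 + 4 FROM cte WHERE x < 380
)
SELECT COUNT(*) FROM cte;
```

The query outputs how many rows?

Base: x=8.
Iteration 1: 8 < 380 holds -> x = 8 * 2 + 4 = 20.
Iteration 2: 20 < 380 holds -> x = 20 * 2 + 4 = 44.
Iteration 3: 44 < 380 holds -> x = 44 * 2 + 4 = 92.
Iteration 4: 92 < 380 holds -> x = 92 * 2 + 4 = 188.
Iteration 5: 188 < 380 holds -> x = 188 * 2 + 4 = 380.
Iteration 6: 380 < 380 fails; recursion stops.
Total rows emitted: 6.

6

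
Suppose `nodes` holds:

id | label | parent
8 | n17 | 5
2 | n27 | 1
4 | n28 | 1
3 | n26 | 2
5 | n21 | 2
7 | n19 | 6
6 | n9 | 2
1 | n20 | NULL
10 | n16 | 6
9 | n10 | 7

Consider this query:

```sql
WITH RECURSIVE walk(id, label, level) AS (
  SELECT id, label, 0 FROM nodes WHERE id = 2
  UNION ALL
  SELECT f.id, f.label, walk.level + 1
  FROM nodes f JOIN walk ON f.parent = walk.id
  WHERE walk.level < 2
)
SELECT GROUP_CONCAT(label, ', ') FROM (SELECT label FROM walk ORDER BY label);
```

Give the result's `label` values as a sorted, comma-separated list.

Base: id=2 (n27) at level 0.
Iteration 1: rows with parent in {2} -> n26 (id 3, level 1), n21 (id 5, level 1), n9 (id 6, level 1).
Iteration 2: rows with parent in {3,5,6} -> n19 (id 7, level 2), n17 (id 8, level 2), n16 (id 10, level 2).
Iteration 3: level < 2 fails for all current rows; recursion stops.

n16, n17, n19, n21, n26, n27, n9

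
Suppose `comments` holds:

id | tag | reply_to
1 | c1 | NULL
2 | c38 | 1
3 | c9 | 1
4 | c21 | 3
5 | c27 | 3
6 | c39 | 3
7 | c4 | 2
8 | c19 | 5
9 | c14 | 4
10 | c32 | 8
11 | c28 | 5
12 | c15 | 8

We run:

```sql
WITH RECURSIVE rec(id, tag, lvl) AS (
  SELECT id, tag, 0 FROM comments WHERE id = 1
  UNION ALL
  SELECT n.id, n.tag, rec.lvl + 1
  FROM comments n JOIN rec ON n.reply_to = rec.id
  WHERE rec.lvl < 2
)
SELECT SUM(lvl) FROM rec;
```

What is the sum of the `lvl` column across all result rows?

10

Base: id=1 (c1) at lvl 0.
Iteration 1: rows with reply_to in {1} -> c38 (id 2, lvl 1), c9 (id 3, lvl 1).
Iteration 2: rows with reply_to in {2,3} -> c21 (id 4, lvl 2), c27 (id 5, lvl 2), c39 (id 6, lvl 2), c4 (id 7, lvl 2).
Iteration 3: lvl < 2 fails for all current rows; recursion stops.
SUM(lvl) = 0 + 1 + 1 + 2 + 2 + 2 + 2 = 10.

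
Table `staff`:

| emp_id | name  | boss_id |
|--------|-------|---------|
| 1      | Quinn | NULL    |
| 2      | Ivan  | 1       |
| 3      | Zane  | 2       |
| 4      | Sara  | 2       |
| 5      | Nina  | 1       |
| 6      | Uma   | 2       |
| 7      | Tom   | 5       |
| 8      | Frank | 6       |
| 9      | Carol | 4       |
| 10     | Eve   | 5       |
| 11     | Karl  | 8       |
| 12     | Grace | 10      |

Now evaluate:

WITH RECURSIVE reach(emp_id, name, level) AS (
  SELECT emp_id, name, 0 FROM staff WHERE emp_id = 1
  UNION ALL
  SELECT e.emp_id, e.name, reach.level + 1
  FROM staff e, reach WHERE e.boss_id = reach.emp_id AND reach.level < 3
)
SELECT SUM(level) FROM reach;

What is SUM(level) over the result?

21

Base: emp_id=1 (Quinn) at level 0.
Iteration 1: rows with boss_id in {1} -> Ivan (id 2, level 1), Nina (id 5, level 1).
Iteration 2: rows with boss_id in {2,5} -> Zane (id 3, level 2), Sara (id 4, level 2), Uma (id 6, level 2), Tom (id 7, level 2), Eve (id 10, level 2).
Iteration 3: rows with boss_id in {3,4,6,7,10} -> Frank (id 8, level 3), Carol (id 9, level 3), Grace (id 12, level 3).
Iteration 4: level < 3 fails for all current rows; recursion stops.
SUM(level) = 0 + 1 + 1 + 2 + 2 + 2 + 2 + 2 + 3 + 3 + 3 = 21.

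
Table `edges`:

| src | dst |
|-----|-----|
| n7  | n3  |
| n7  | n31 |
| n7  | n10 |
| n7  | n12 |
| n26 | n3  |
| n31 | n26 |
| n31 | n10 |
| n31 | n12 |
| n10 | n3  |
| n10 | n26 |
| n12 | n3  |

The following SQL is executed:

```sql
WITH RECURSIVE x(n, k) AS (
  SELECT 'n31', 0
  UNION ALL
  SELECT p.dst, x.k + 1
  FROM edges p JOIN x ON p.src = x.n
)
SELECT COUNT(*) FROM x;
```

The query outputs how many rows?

9

Base: (n31, k=0).
Iteration 1: edges from {n31} -> (n10, k=1), (n12, k=1), (n26, k=1).
Iteration 2: edges from {n10,n12,n26} -> (n26, k=2), (n3, k=2) x3. [UNION ALL keeps all 4 new rows, including repeats]
Iteration 3: edges from {n26,n3} -> (n3, k=3).
Iteration 4: no outgoing edges from {n3}; recursion stops.
Total rows emitted: 9.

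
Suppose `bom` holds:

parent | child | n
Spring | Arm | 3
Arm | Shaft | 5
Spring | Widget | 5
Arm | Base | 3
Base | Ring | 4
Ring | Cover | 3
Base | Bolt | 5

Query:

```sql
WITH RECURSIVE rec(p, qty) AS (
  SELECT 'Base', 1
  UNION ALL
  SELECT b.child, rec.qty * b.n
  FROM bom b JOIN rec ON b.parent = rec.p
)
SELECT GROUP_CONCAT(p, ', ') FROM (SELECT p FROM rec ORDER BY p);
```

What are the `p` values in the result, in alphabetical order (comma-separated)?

Base: (Base, qty=1).
Iteration 1: components of {Base} -> Bolt = 1*5 = 5, Ring = 1*4 = 4.
Iteration 2: components of {Bolt,Ring} -> Cover = 4*3 = 12.
Iteration 3: no further components; recursion stops.

Base, Bolt, Cover, Ring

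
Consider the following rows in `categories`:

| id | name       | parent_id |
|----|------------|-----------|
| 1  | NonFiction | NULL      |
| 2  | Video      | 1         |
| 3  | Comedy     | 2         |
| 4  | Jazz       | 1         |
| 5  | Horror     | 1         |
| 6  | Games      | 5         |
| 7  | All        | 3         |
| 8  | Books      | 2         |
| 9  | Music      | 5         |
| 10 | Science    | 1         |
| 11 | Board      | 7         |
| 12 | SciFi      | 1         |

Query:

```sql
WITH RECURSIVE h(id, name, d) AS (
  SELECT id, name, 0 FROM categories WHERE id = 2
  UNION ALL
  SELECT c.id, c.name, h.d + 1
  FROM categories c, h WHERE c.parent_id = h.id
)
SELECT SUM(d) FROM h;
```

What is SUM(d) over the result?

Base: id=2 (Video) at d 0.
Iteration 1: rows with parent_id in {2} -> Comedy (id 3, d 1), Books (id 8, d 1).
Iteration 2: rows with parent_id in {3,8} -> All (id 7, d 2).
Iteration 3: rows with parent_id in {7} -> Board (id 11, d 3).
Iteration 4: no rows with parent_id in {11}; recursion stops.
SUM(d) = 0 + 1 + 1 + 2 + 3 = 7.

7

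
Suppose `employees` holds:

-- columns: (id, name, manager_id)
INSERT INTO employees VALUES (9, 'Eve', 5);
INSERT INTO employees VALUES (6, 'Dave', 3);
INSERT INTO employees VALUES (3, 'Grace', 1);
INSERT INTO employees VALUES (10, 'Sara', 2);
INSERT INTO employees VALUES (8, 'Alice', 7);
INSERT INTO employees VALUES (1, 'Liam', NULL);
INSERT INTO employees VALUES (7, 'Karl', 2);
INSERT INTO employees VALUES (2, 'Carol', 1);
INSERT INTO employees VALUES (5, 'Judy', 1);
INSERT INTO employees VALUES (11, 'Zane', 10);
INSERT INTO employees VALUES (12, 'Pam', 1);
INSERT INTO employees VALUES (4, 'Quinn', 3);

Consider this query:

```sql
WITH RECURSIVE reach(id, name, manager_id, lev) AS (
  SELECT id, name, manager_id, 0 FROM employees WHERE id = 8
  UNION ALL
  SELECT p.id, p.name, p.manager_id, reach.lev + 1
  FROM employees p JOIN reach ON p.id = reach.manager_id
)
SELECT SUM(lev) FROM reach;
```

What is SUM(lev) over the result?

6

Base: id=8 (Alice), manager_id=7, lev 0.
Iteration 1: join on id=7 -> Karl (id 7, manager_id=2, lev 1).
Iteration 2: join on id=2 -> Carol (id 2, manager_id=1, lev 2).
Iteration 3: join on id=1 -> Liam (id 1, manager_id=NULL, lev 3).
Iteration 4: manager_id is NULL; no match; recursion stops.
SUM(lev) = 0 + 1 + 2 + 3 = 6.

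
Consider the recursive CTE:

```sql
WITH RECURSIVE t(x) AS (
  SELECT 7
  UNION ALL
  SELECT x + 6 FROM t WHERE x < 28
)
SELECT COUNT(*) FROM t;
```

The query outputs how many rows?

Base: x=7.
Iteration 1: 7 < 28 holds -> x = 7 + 6 = 13.
Iteration 2: 13 < 28 holds -> x = 13 + 6 = 19.
Iteration 3: 19 < 28 holds -> x = 19 + 6 = 25.
Iteration 4: 25 < 28 holds -> x = 25 + 6 = 31.
Iteration 5: 31 < 28 fails; recursion stops.
Total rows emitted: 5.

5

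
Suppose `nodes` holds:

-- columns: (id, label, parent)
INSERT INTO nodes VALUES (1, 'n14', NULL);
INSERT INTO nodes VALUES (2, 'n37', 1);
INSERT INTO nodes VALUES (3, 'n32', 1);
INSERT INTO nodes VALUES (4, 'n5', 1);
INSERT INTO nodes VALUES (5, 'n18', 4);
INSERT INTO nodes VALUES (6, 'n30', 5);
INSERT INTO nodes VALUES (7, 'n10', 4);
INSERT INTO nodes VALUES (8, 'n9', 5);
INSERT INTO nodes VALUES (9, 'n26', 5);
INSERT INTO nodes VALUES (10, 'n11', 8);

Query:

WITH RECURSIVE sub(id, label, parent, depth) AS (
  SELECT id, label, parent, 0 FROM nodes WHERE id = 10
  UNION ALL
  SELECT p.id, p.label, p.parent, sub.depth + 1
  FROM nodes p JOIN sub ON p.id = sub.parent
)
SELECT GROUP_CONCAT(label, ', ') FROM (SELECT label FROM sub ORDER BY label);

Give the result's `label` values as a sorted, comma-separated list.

Base: id=10 (n11), parent=8, depth 0.
Iteration 1: join on id=8 -> n9 (id 8, parent=5, depth 1).
Iteration 2: join on id=5 -> n18 (id 5, parent=4, depth 2).
Iteration 3: join on id=4 -> n5 (id 4, parent=1, depth 3).
Iteration 4: join on id=1 -> n14 (id 1, parent=NULL, depth 4).
Iteration 5: parent is NULL; no match; recursion stops.

n11, n14, n18, n5, n9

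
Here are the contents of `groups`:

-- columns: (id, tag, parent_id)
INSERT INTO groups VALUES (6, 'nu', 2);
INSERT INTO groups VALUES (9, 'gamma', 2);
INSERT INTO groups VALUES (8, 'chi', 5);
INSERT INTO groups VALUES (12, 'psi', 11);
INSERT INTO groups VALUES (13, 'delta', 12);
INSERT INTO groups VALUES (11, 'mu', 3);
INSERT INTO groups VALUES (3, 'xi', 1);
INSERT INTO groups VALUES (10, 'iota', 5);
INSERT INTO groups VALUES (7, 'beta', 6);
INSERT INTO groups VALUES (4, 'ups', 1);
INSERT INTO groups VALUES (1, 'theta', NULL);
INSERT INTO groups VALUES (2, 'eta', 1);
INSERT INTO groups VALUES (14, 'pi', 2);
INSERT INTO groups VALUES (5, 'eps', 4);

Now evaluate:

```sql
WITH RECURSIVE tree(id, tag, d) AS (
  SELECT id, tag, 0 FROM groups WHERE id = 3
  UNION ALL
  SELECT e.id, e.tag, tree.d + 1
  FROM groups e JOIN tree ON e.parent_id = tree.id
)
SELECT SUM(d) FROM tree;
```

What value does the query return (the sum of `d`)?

6

Base: id=3 (xi) at d 0.
Iteration 1: rows with parent_id in {3} -> mu (id 11, d 1).
Iteration 2: rows with parent_id in {11} -> psi (id 12, d 2).
Iteration 3: rows with parent_id in {12} -> delta (id 13, d 3).
Iteration 4: no rows with parent_id in {13}; recursion stops.
SUM(d) = 0 + 1 + 2 + 3 = 6.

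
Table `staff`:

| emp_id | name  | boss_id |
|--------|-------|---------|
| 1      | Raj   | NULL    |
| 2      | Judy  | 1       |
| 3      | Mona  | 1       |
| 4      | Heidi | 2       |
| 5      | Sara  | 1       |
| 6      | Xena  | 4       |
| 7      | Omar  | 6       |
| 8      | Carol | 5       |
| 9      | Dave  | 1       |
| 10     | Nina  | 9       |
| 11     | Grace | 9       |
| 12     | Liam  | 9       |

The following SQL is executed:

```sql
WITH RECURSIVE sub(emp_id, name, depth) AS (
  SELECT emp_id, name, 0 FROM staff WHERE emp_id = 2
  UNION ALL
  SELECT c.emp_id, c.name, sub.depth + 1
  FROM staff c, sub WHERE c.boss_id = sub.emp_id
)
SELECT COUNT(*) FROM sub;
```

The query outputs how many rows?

Base: emp_id=2 (Judy) at depth 0.
Iteration 1: rows with boss_id in {2} -> Heidi (id 4, depth 1).
Iteration 2: rows with boss_id in {4} -> Xena (id 6, depth 2).
Iteration 3: rows with boss_id in {6} -> Omar (id 7, depth 3).
Iteration 4: no rows with boss_id in {7}; recursion stops.
Total rows emitted: 4.

4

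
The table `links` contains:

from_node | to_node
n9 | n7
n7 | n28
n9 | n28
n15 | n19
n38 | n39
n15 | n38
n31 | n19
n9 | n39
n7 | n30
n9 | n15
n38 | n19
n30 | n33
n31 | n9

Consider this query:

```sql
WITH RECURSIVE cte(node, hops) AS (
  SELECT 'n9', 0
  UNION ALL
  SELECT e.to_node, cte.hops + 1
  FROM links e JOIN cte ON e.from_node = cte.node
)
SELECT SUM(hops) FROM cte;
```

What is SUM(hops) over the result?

Base: (n9, hops=0).
Iteration 1: edges from {n9} -> (n15, hops=1), (n28, hops=1), (n39, hops=1), (n7, hops=1).
Iteration 2: edges from {n15,n28,n39,n7} -> (n19, hops=2), (n28, hops=2), (n30, hops=2), (n38, hops=2).
Iteration 3: edges from {n19,n28,n30,n38} -> (n19, hops=3), (n33, hops=3), (n39, hops=3).
Iteration 4: no outgoing edges from {n19,n33,n39}; recursion stops.
SUM(hops) = 0 + 1 + 1 + 1 + 1 + 2 + 2 + 2 + 2 + 3 + 3 + 3 = 21.

21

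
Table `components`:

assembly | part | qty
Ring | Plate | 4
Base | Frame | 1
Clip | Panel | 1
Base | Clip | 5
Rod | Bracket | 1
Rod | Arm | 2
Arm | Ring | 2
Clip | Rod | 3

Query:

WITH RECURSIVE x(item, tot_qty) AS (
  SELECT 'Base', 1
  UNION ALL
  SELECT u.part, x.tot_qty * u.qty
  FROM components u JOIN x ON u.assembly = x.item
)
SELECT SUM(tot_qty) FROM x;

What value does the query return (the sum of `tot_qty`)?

Base: (Base, tot_qty=1).
Iteration 1: components of {Base} -> Clip = 1*5 = 5, Frame = 1*1 = 1.
Iteration 2: components of {Clip,Frame} -> Panel = 5*1 = 5, Rod = 5*3 = 15.
Iteration 3: components of {Panel,Rod} -> Arm = 15*2 = 30, Bracket = 15*1 = 15.
Iteration 4: components of {Arm,Bracket} -> Ring = 30*2 = 60.
Iteration 5: components of {Ring} -> Plate = 60*4 = 240.
Iteration 6: no further components; recursion stops.
SUM(tot_qty) = 1 + 5 + 1 + 5 + 15 + 30 + 15 + 60 + 240 = 372.

372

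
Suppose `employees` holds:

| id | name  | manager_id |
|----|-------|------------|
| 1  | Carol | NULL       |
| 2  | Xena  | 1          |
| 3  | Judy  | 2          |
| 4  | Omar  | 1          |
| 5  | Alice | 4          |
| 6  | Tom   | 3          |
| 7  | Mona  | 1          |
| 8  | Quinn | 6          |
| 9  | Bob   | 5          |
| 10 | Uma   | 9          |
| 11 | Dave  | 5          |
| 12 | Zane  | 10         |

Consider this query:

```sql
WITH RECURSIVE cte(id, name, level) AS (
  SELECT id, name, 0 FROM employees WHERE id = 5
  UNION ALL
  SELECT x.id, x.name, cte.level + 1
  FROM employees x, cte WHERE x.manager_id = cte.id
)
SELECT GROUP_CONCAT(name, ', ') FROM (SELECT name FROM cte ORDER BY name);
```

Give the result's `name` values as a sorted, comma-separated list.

Base: id=5 (Alice) at level 0.
Iteration 1: rows with manager_id in {5} -> Bob (id 9, level 1), Dave (id 11, level 1).
Iteration 2: rows with manager_id in {9,11} -> Uma (id 10, level 2).
Iteration 3: rows with manager_id in {10} -> Zane (id 12, level 3).
Iteration 4: no rows with manager_id in {12}; recursion stops.

Alice, Bob, Dave, Uma, Zane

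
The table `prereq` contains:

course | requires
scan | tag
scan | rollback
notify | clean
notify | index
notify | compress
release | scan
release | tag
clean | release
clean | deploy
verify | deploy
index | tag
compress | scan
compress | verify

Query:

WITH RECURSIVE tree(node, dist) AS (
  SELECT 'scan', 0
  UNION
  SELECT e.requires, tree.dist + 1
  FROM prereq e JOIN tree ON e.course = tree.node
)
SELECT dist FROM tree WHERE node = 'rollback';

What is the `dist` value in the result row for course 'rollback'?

Base: (scan, dist=0).
Iteration 1: edges from {scan} -> (rollback, dist=1), (tag, dist=1).
Iteration 2: no outgoing edges from {rollback,tag}; recursion stops.

1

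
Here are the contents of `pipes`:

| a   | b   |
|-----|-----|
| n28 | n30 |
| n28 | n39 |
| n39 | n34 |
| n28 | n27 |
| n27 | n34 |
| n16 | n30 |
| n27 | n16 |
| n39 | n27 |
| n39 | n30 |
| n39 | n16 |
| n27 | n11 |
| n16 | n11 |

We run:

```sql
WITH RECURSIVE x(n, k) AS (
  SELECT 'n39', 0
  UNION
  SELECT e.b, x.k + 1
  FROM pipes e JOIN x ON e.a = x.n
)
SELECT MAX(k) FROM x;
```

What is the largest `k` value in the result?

Base: (n39, k=0).
Iteration 1: edges from {n39} -> (n16, k=1), (n27, k=1), (n30, k=1), (n34, k=1).
Iteration 2: edges from {n16,n27,n30,n34} -> (n11, k=2), (n16, k=2), (n30, k=2), (n34, k=2). [UNION drops 1 duplicate row(s)]
Iteration 3: edges from {n11,n16,n30,n34} -> (n11, k=3), (n30, k=3).
Iteration 4: no outgoing edges from {n11,n30}; recursion stops.
k values: 0, 1, 1, 1, 1, 2, 2, 2, 2, 3, 3; the maximum is 3.

3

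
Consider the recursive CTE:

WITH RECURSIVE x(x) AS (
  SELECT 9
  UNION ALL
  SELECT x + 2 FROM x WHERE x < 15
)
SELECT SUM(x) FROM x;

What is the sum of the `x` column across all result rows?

48

Base: x=9.
Iteration 1: 9 < 15 holds -> x = 9 + 2 = 11.
Iteration 2: 11 < 15 holds -> x = 11 + 2 = 13.
Iteration 3: 13 < 15 holds -> x = 13 + 2 = 15.
Iteration 4: 15 < 15 fails; recursion stops.
SUM(x) = 9 + 11 + 13 + 15 = 48.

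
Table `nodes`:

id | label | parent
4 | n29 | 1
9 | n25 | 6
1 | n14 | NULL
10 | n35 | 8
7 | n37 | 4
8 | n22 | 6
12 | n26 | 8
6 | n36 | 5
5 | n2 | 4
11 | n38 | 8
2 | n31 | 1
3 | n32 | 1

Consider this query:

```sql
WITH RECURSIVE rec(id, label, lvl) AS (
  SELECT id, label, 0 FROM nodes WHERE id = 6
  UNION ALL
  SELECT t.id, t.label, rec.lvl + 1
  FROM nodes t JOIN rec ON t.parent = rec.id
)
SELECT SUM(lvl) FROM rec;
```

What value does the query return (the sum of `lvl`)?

Base: id=6 (n36) at lvl 0.
Iteration 1: rows with parent in {6} -> n22 (id 8, lvl 1), n25 (id 9, lvl 1).
Iteration 2: rows with parent in {8,9} -> n35 (id 10, lvl 2), n38 (id 11, lvl 2), n26 (id 12, lvl 2).
Iteration 3: no rows with parent in {10,11,12}; recursion stops.
SUM(lvl) = 0 + 1 + 1 + 2 + 2 + 2 = 8.

8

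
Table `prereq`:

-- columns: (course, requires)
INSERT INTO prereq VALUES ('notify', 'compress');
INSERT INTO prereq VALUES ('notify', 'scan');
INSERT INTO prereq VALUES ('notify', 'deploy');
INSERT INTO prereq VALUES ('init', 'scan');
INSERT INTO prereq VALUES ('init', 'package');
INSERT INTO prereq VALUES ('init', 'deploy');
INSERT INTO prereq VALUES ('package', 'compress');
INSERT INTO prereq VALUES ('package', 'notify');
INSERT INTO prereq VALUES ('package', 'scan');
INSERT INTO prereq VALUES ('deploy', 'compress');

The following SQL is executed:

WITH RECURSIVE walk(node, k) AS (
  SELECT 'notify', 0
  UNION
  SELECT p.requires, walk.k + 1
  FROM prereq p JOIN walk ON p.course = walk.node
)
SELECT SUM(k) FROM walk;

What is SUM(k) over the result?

Base: (notify, k=0).
Iteration 1: edges from {notify} -> (compress, k=1), (deploy, k=1), (scan, k=1).
Iteration 2: edges from {compress,deploy,scan} -> (compress, k=2).
Iteration 3: no outgoing edges from {compress}; recursion stops.
SUM(k) = 0 + 1 + 1 + 1 + 2 = 5.

5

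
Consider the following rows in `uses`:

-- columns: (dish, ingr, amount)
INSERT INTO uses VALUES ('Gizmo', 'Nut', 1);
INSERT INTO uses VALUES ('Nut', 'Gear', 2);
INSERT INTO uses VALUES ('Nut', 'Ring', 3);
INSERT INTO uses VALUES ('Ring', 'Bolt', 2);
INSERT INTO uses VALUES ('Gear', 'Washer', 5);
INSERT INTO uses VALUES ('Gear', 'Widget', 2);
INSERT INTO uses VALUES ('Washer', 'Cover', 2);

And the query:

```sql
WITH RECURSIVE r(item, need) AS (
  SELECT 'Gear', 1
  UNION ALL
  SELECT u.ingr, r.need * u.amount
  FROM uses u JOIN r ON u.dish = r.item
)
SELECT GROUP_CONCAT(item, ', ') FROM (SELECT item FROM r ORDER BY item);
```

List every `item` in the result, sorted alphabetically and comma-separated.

Cover, Gear, Washer, Widget

Base: (Gear, need=1).
Iteration 1: components of {Gear} -> Washer = 1*5 = 5, Widget = 1*2 = 2.
Iteration 2: components of {Washer,Widget} -> Cover = 5*2 = 10.
Iteration 3: no further components; recursion stops.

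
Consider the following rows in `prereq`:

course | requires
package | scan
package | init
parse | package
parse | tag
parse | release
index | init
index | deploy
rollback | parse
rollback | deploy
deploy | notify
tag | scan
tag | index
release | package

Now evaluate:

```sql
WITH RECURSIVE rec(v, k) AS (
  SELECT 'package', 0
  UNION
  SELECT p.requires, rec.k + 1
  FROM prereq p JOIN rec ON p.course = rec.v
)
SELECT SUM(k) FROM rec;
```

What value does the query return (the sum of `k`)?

2

Base: (package, k=0).
Iteration 1: edges from {package} -> (init, k=1), (scan, k=1).
Iteration 2: no outgoing edges from {init,scan}; recursion stops.
SUM(k) = 0 + 1 + 1 = 2.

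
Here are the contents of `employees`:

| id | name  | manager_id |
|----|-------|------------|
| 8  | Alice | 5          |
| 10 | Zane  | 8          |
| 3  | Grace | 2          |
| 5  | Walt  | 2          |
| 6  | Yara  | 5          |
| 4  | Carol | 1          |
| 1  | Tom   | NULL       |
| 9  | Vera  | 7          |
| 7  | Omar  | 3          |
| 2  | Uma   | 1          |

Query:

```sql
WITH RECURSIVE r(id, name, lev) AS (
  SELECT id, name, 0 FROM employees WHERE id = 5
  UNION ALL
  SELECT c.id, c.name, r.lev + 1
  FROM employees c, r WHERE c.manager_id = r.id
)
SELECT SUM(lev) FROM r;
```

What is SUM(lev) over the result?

Base: id=5 (Walt) at lev 0.
Iteration 1: rows with manager_id in {5} -> Yara (id 6, lev 1), Alice (id 8, lev 1).
Iteration 2: rows with manager_id in {6,8} -> Zane (id 10, lev 2).
Iteration 3: no rows with manager_id in {10}; recursion stops.
SUM(lev) = 0 + 1 + 1 + 2 = 4.

4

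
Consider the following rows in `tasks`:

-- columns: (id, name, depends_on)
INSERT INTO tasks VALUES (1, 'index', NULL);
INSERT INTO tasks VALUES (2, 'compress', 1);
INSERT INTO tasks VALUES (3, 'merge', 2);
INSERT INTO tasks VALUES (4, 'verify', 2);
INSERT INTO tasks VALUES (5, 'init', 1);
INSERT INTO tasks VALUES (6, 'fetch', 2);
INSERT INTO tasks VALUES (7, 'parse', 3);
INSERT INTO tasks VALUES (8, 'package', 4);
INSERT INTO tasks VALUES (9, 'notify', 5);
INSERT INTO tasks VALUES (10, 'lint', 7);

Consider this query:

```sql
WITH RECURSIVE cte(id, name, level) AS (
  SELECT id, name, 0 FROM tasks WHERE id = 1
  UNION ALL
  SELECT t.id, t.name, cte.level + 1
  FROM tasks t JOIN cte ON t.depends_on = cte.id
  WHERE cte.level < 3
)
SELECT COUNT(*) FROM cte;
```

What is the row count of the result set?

9

Base: id=1 (index) at level 0.
Iteration 1: rows with depends_on in {1} -> compress (id 2, level 1), init (id 5, level 1).
Iteration 2: rows with depends_on in {2,5} -> merge (id 3, level 2), verify (id 4, level 2), fetch (id 6, level 2), notify (id 9, level 2).
Iteration 3: rows with depends_on in {3,4,6,9} -> parse (id 7, level 3), package (id 8, level 3).
Iteration 4: level < 3 fails for all current rows; recursion stops.
Total rows emitted: 9.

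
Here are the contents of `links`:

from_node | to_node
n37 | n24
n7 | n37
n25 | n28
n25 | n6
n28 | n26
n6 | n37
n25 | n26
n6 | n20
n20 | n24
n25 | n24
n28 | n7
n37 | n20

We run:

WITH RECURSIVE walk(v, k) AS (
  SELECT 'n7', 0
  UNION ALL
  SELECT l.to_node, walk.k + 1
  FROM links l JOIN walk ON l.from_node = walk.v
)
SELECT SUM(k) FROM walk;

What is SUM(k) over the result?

8

Base: (n7, k=0).
Iteration 1: edges from {n7} -> (n37, k=1).
Iteration 2: edges from {n37} -> (n20, k=2), (n24, k=2).
Iteration 3: edges from {n20,n24} -> (n24, k=3).
Iteration 4: no outgoing edges from {n24}; recursion stops.
SUM(k) = 0 + 1 + 2 + 2 + 3 = 8.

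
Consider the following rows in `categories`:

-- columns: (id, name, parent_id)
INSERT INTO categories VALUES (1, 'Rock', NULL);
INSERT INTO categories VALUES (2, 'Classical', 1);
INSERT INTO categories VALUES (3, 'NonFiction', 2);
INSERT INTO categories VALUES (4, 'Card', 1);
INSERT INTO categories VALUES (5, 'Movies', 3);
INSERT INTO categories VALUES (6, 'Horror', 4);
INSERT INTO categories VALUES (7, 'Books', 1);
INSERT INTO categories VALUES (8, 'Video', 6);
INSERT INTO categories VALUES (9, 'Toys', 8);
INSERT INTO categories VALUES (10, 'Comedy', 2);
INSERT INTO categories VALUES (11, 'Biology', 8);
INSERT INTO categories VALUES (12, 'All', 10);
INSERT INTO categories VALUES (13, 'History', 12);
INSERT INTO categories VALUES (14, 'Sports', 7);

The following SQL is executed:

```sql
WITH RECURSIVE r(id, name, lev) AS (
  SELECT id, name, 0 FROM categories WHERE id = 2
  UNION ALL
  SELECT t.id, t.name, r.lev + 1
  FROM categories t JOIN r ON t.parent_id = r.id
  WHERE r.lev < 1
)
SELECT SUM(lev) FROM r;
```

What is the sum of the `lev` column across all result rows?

Base: id=2 (Classical) at lev 0.
Iteration 1: rows with parent_id in {2} -> NonFiction (id 3, lev 1), Comedy (id 10, lev 1).
Iteration 2: lev < 1 fails for all current rows; recursion stops.
SUM(lev) = 0 + 1 + 1 = 2.

2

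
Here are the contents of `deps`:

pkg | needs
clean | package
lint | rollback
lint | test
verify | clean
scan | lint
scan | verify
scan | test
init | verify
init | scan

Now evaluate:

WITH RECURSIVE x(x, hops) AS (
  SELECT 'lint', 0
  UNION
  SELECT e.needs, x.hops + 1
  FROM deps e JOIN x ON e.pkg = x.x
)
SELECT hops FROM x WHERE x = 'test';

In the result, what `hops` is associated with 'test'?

Base: (lint, hops=0).
Iteration 1: edges from {lint} -> (rollback, hops=1), (test, hops=1).
Iteration 2: no outgoing edges from {rollback,test}; recursion stops.

1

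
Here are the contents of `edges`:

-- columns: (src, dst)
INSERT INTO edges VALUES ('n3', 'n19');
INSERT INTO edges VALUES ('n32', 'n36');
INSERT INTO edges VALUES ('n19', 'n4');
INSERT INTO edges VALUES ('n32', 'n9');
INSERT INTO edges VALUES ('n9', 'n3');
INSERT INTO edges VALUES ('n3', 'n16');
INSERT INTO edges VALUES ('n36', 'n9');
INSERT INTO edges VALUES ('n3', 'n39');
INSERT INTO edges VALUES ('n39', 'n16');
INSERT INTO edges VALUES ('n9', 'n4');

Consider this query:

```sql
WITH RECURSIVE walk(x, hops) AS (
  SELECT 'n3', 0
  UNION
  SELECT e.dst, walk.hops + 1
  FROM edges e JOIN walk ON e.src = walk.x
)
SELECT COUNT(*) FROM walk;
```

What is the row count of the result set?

Base: (n3, hops=0).
Iteration 1: edges from {n3} -> (n16, hops=1), (n19, hops=1), (n39, hops=1).
Iteration 2: edges from {n16,n19,n39} -> (n16, hops=2), (n4, hops=2).
Iteration 3: no outgoing edges from {n16,n4}; recursion stops.
Total rows emitted: 6.

6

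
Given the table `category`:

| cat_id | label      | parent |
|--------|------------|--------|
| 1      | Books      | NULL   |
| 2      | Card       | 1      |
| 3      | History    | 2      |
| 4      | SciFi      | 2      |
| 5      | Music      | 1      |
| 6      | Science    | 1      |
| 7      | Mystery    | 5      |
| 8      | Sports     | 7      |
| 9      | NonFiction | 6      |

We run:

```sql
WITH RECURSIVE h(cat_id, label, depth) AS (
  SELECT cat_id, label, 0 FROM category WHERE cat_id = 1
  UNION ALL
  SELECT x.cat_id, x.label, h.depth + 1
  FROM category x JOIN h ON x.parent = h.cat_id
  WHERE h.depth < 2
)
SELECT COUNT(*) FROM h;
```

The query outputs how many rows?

8

Base: cat_id=1 (Books) at depth 0.
Iteration 1: rows with parent in {1} -> Card (id 2, depth 1), Music (id 5, depth 1), Science (id 6, depth 1).
Iteration 2: rows with parent in {2,5,6} -> History (id 3, depth 2), SciFi (id 4, depth 2), Mystery (id 7, depth 2), NonFiction (id 9, depth 2).
Iteration 3: depth < 2 fails for all current rows; recursion stops.
Total rows emitted: 8.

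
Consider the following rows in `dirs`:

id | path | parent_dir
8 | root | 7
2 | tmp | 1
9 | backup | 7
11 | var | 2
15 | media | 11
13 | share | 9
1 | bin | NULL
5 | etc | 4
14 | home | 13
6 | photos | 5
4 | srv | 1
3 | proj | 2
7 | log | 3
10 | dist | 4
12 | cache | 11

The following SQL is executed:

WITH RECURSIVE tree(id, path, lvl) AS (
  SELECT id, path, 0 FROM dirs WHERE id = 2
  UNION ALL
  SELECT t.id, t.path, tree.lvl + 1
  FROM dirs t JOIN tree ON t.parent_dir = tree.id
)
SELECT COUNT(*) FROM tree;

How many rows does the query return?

10

Base: id=2 (tmp) at lvl 0.
Iteration 1: rows with parent_dir in {2} -> proj (id 3, lvl 1), var (id 11, lvl 1).
Iteration 2: rows with parent_dir in {3,11} -> log (id 7, lvl 2), cache (id 12, lvl 2), media (id 15, lvl 2).
Iteration 3: rows with parent_dir in {7,12,15} -> root (id 8, lvl 3), backup (id 9, lvl 3).
Iteration 4: rows with parent_dir in {8,9} -> share (id 13, lvl 4).
Iteration 5: rows with parent_dir in {13} -> home (id 14, lvl 5).
Iteration 6: no rows with parent_dir in {14}; recursion stops.
Total rows emitted: 10.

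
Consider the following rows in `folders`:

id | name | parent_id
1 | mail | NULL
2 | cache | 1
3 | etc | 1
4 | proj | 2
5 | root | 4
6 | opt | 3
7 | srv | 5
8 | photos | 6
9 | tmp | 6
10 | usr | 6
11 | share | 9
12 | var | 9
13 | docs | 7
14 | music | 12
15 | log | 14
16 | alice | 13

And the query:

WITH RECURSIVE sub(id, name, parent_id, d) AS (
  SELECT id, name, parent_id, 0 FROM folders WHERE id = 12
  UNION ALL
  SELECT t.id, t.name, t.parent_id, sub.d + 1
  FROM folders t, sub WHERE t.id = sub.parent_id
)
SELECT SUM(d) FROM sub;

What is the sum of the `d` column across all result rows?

10

Base: id=12 (var), parent_id=9, d 0.
Iteration 1: join on id=9 -> tmp (id 9, parent_id=6, d 1).
Iteration 2: join on id=6 -> opt (id 6, parent_id=3, d 2).
Iteration 3: join on id=3 -> etc (id 3, parent_id=1, d 3).
Iteration 4: join on id=1 -> mail (id 1, parent_id=NULL, d 4).
Iteration 5: parent_id is NULL; no match; recursion stops.
SUM(d) = 0 + 1 + 2 + 3 + 4 = 10.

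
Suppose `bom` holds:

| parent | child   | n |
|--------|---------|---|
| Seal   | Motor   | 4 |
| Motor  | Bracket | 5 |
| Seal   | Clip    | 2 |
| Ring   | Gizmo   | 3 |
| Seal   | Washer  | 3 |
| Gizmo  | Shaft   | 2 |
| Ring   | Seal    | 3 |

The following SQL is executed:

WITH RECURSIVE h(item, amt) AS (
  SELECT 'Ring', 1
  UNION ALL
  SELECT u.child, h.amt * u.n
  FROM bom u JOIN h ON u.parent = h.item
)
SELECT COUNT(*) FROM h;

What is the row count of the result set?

Base: (Ring, amt=1).
Iteration 1: components of {Ring} -> Gizmo = 1*3 = 3, Seal = 1*3 = 3.
Iteration 2: components of {Gizmo,Seal} -> Clip = 3*2 = 6, Motor = 3*4 = 12, Shaft = 3*2 = 6, Washer = 3*3 = 9.
Iteration 3: components of {Clip,Motor,Shaft,Washer} -> Bracket = 12*5 = 60.
Iteration 4: no further components; recursion stops.
Total rows emitted: 8.

8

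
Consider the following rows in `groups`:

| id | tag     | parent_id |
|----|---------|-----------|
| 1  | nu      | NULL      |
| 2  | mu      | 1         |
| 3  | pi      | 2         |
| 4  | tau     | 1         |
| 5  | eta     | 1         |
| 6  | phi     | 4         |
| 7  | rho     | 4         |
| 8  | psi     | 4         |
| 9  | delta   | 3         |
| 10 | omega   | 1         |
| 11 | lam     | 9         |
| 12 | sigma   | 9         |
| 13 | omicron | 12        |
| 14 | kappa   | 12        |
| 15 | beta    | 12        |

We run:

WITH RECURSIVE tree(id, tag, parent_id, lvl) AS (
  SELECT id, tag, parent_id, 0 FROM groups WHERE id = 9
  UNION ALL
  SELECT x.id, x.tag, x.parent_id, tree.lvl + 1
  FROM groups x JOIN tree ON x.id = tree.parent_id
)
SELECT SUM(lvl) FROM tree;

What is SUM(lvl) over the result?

Base: id=9 (delta), parent_id=3, lvl 0.
Iteration 1: join on id=3 -> pi (id 3, parent_id=2, lvl 1).
Iteration 2: join on id=2 -> mu (id 2, parent_id=1, lvl 2).
Iteration 3: join on id=1 -> nu (id 1, parent_id=NULL, lvl 3).
Iteration 4: parent_id is NULL; no match; recursion stops.
SUM(lvl) = 0 + 1 + 2 + 3 = 6.

6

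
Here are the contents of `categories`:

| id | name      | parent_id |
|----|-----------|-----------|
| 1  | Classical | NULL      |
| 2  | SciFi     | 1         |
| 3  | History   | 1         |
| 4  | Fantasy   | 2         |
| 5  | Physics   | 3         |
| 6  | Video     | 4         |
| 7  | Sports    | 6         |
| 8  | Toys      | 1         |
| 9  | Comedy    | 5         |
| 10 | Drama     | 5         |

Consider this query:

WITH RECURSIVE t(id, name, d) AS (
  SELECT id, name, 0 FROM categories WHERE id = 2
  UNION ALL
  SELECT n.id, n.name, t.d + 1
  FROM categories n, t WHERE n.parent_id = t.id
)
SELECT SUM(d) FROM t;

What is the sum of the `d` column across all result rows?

6

Base: id=2 (SciFi) at d 0.
Iteration 1: rows with parent_id in {2} -> Fantasy (id 4, d 1).
Iteration 2: rows with parent_id in {4} -> Video (id 6, d 2).
Iteration 3: rows with parent_id in {6} -> Sports (id 7, d 3).
Iteration 4: no rows with parent_id in {7}; recursion stops.
SUM(d) = 0 + 1 + 2 + 3 = 6.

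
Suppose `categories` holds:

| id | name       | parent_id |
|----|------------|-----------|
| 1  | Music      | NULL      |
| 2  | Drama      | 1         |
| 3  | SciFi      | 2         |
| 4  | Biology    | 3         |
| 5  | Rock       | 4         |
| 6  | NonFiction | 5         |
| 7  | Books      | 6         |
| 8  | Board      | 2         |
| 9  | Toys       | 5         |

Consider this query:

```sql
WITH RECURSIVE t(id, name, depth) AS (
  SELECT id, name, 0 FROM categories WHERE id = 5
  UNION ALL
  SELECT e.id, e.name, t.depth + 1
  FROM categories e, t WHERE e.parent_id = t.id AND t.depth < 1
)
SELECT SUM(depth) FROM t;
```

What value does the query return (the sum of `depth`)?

Base: id=5 (Rock) at depth 0.
Iteration 1: rows with parent_id in {5} -> NonFiction (id 6, depth 1), Toys (id 9, depth 1).
Iteration 2: depth < 1 fails for all current rows; recursion stops.
SUM(depth) = 0 + 1 + 1 = 2.

2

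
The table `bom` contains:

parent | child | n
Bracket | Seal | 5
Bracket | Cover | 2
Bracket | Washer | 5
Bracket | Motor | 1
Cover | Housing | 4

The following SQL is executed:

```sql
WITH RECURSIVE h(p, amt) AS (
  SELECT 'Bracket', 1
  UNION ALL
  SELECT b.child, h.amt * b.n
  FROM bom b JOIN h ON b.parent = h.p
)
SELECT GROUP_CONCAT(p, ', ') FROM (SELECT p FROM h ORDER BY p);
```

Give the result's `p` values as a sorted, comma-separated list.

Bracket, Cover, Housing, Motor, Seal, Washer

Base: (Bracket, amt=1).
Iteration 1: components of {Bracket} -> Cover = 1*2 = 2, Motor = 1*1 = 1, Seal = 1*5 = 5, Washer = 1*5 = 5.
Iteration 2: components of {Cover,Motor,Seal,Washer} -> Housing = 2*4 = 8.
Iteration 3: no further components; recursion stops.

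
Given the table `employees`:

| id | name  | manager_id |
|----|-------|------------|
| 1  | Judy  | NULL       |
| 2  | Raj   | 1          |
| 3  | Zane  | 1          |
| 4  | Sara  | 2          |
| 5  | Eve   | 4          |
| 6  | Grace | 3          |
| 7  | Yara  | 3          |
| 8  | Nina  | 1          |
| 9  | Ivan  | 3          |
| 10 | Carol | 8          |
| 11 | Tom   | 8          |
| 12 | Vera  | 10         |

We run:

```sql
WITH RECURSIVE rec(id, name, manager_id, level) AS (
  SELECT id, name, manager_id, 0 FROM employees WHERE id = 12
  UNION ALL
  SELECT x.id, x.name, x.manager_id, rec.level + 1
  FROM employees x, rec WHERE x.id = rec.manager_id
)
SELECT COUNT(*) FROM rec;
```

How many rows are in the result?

Base: id=12 (Vera), manager_id=10, level 0.
Iteration 1: join on id=10 -> Carol (id 10, manager_id=8, level 1).
Iteration 2: join on id=8 -> Nina (id 8, manager_id=1, level 2).
Iteration 3: join on id=1 -> Judy (id 1, manager_id=NULL, level 3).
Iteration 4: manager_id is NULL; no match; recursion stops.
Total rows emitted: 4.

4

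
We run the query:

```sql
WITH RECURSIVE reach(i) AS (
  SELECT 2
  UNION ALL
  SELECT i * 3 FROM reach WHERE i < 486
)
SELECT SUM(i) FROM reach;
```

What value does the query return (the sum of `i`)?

Base: i=2.
Iteration 1: 2 < 486 holds -> i = 2 * 3 = 6.
Iteration 2: 6 < 486 holds -> i = 6 * 3 = 18.
Iteration 3: 18 < 486 holds -> i = 18 * 3 = 54.
Iteration 4: 54 < 486 holds -> i = 54 * 3 = 162.
Iteration 5: 162 < 486 holds -> i = 162 * 3 = 486.
Iteration 6: 486 < 486 fails; recursion stops.
SUM(i) = 2 + 6 + 18 + 54 + 162 + 486 = 728.

728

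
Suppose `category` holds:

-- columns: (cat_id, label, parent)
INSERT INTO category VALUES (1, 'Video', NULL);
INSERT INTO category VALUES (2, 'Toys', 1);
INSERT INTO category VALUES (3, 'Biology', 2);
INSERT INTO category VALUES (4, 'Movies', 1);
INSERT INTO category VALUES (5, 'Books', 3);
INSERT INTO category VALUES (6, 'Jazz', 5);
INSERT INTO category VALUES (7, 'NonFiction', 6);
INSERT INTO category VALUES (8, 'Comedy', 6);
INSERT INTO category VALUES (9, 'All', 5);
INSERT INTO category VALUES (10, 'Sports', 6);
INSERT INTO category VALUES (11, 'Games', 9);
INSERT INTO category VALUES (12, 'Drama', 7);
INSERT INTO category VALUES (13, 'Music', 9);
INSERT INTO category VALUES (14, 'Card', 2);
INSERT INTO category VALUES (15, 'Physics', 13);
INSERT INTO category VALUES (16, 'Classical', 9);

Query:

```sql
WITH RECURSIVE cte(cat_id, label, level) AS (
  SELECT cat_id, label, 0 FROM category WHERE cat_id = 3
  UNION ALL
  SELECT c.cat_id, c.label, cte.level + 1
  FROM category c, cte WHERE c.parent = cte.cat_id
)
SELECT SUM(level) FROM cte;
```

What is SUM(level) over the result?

31

Base: cat_id=3 (Biology) at level 0.
Iteration 1: rows with parent in {3} -> Books (id 5, level 1).
Iteration 2: rows with parent in {5} -> Jazz (id 6, level 2), All (id 9, level 2).
Iteration 3: rows with parent in {6,9} -> NonFiction (id 7, level 3), Comedy (id 8, level 3), Sports (id 10, level 3), Games (id 11, level 3), Music (id 13, level 3), Classical (id 16, level 3).
Iteration 4: rows with parent in {7,8,10,11,13,16} -> Drama (id 12, level 4), Physics (id 15, level 4).
Iteration 5: no rows with parent in {12,15}; recursion stops.
SUM(level) = 0 + 1 + 2 + 2 + 3 + 3 + 3 + 3 + 3 + 3 + 4 + 4 = 31.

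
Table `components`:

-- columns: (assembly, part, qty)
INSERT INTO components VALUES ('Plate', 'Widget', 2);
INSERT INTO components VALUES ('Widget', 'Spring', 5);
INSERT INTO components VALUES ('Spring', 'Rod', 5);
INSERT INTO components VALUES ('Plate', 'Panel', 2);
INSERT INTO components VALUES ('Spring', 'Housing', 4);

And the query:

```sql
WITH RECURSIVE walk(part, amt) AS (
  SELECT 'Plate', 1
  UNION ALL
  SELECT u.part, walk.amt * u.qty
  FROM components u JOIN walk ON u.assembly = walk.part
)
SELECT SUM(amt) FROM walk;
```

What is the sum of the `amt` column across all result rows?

Base: (Plate, amt=1).
Iteration 1: components of {Plate} -> Panel = 1*2 = 2, Widget = 1*2 = 2.
Iteration 2: components of {Panel,Widget} -> Spring = 2*5 = 10.
Iteration 3: components of {Spring} -> Housing = 10*4 = 40, Rod = 10*5 = 50.
Iteration 4: no further components; recursion stops.
SUM(amt) = 1 + 2 + 2 + 10 + 50 + 40 = 105.

105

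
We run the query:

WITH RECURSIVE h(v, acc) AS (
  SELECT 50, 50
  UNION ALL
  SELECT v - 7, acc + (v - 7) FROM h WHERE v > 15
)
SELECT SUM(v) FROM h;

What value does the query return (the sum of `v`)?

195

Base: v=50, acc=50.
Iteration 1: 50 > 15 holds -> v = 50 - 7 = 43, acc = 50 + 43 = 93.
Iteration 2: 43 > 15 holds -> v = 43 - 7 = 36, acc = 93 + 36 = 129.
Iteration 3: 36 > 15 holds -> v = 36 - 7 = 29, acc = 129 + 29 = 158.
Iteration 4: 29 > 15 holds -> v = 29 - 7 = 22, acc = 158 + 22 = 180.
Iteration 5: 22 > 15 holds -> v = 22 - 7 = 15, acc = 180 + 15 = 195.
Iteration 6: 15 > 15 fails; recursion stops.
SUM(v) = 50 + 43 + 36 + 29 + 22 + 15 = 195.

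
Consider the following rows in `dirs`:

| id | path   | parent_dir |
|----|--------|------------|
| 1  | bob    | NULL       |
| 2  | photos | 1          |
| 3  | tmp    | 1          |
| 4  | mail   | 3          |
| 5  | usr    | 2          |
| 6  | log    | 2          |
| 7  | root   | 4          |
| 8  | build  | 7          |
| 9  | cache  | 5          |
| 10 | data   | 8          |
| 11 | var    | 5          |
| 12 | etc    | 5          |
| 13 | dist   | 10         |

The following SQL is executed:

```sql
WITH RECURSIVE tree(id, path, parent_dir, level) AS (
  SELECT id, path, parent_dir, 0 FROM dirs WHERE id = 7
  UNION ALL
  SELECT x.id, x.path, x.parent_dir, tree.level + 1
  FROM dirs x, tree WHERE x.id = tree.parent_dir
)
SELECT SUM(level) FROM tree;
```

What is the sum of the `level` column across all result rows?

6

Base: id=7 (root), parent_dir=4, level 0.
Iteration 1: join on id=4 -> mail (id 4, parent_dir=3, level 1).
Iteration 2: join on id=3 -> tmp (id 3, parent_dir=1, level 2).
Iteration 3: join on id=1 -> bob (id 1, parent_dir=NULL, level 3).
Iteration 4: parent_dir is NULL; no match; recursion stops.
SUM(level) = 0 + 1 + 2 + 3 = 6.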